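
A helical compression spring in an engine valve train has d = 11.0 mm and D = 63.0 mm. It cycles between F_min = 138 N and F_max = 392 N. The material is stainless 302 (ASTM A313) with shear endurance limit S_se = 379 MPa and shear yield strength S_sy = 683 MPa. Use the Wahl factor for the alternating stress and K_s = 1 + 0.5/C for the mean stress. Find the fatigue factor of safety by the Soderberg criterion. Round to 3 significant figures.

C = D/d = 63.0/11.0 = 5.7273; K_W = (4C−1)/(4C−4)+0.615/C = 1.2660; K_s = 1+0.5/C = 1.0873
F_a = (F_max−F_min)/2 = 127 N; F_m = (F_max+F_min)/2 = 265 N
τ_a = K_W·8F_aD/(πd³) = 1.2660 × 15.308 = 19.38 MPa
τ_m = K_s·8F_mD/(πd³) = 1.0873 × 31.941 = 34.729 MPa
Soderberg: 1/n_f = τ_a/S_se + τ_m/S_sy = 19.38/379 + 34.729/683 = 0.05113 + 0.05085 = 0.10198
n_f = 1/0.10198 = 9.806

9.81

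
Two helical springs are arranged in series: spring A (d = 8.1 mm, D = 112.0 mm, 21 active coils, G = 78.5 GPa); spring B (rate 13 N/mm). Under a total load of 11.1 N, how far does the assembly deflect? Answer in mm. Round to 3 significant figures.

8.61 mm

k_A = Gd⁴/(8D³N_a) = (78.5×10³)(8.1⁴)/(8·112.0³·21) = 1.4317 N/mm
Series: 1/k_eq = 1/1.4317 + 1/13 = 0.7754; k_eq = 1.2897 N/mm
δ = F/k_eq = 11.1/1.2897 = 8.607 mm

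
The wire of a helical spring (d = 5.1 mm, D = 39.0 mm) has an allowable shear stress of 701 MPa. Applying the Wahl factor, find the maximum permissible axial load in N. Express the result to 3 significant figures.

C = D/d = 39.0/5.1 = 7.6471
K_W = (4C−1)/(4C−4) + 0.615/C = 29.588/26.588 + 0.0804 = 1.1933
τ_max = K·8FD/(πd³) → F_max = τ_allow·πd³/(8DK)
F_max = 701·π·5.1³/(8·39.0·1.1933) = 2.9213e+05/372.3 = 784.68 N

785 N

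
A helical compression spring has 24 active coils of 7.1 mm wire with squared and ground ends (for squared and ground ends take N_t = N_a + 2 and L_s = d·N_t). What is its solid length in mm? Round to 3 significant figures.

185 mm

squared and ground ends: N_t = N_a + 2 = 24 + 2 = 26
L_s = d·N_t = 7.1 × 26 = 184.6 mm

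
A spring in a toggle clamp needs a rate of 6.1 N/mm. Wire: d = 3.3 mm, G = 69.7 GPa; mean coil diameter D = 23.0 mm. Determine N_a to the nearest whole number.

N_a = Gd⁴/(8D³k) = (69.7×10³ × 3.3⁴)/(8 × 23.0³ × 6.1)
    = 8.26587e+06 / 593750 = 13.92 → 14 coils

14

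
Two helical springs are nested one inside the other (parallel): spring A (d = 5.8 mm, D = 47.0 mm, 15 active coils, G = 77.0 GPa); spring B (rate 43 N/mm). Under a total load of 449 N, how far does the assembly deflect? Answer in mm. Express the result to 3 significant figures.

k_A = Gd⁴/(8D³N_a) = (77.0×10³)(5.8⁴)/(8·47.0³·15) = 6.994 N/mm
Parallel: k_eq = 6.994 + 43 = 49.994 N/mm
δ = F/k_eq = 449/49.994 = 8.9811 mm

8.98 mm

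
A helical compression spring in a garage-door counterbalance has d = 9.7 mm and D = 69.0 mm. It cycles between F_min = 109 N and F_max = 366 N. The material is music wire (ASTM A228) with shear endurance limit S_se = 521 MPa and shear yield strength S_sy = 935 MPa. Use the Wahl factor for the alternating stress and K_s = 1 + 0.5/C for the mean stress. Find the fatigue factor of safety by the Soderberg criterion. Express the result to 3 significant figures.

C = D/d = 69.0/9.7 = 7.1134; K_W = (4C−1)/(4C−4)+0.615/C = 1.2091; K_s = 1+0.5/C = 1.0703
F_a = (F_max−F_min)/2 = 128.5 N; F_m = (F_max+F_min)/2 = 237.5 N
τ_a = K_W·8F_aD/(πd³) = 1.2091 × 24.739 = 29.913 MPa
τ_m = K_s·8F_mD/(πd³) = 1.0703 × 45.723 = 48.937 MPa
Soderberg: 1/n_f = τ_a/S_se + τ_m/S_sy = 29.913/521 + 48.937/935 = 0.05741 + 0.05234 = 0.10975
n_f = 1/0.10975 = 9.111

9.11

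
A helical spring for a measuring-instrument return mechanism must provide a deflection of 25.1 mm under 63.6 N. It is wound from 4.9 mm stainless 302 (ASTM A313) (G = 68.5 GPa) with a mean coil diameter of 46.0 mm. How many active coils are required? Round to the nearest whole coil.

Required rate k = F/δ = 63.6/25.1 = 2.5339 N/mm
N_a = Gd⁴/(8D³k) = (68.5×10³ × 4.9⁴)/(8 × 46.0³ × 2.5339)
    = 3.94889e+07 / 1.97309e+06 = 20.01 → 20 coils

20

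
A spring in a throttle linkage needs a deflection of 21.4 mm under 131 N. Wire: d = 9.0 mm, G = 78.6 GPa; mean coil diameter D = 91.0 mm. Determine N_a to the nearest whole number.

Required rate k = F/δ = 131/21.4 = 6.1215 N/mm
N_a = Gd⁴/(8D³k) = (78.6×10³ × 9.0⁴)/(8 × 91.0³ × 6.1215)
    = 5.15695e+08 / 3.69039e+07 = 13.97 → 14 coils

14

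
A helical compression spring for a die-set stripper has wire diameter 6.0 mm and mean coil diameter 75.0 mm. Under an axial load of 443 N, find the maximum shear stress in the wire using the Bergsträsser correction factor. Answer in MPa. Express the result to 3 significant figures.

433 MPa

Spring index C = D/d = 75.0/6.0 = 12.5000
K_B = (4C+2)/(4C−3) = 52.000/47.000 = 1.1064
τ₀ = 8FD/(πd³) = 8·443·75.0/(π·6.0³) = 265800/678.58 = 391.7 MPa
τ_max = K·τ₀ = 1.1064 × 391.7 = 433.37 MPa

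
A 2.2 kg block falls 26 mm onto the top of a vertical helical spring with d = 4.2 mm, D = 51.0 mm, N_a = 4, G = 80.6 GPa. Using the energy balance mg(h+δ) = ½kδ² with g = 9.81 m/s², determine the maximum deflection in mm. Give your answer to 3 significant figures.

17.9 mm

k = Gd⁴/(8D³N_a) = (80.6×10³)(4.2⁴)/(8·51.0³·4) = 5.9084 N/mm
W = mg = 2.2 × 9.81 = 21.582 N
½kδ² − Wδ − Wh = 0 → δ = (W + √(W² + 2kWh))/k
δ = (21.582 + √(465.78 + 6630.81))/5.9084 = (21.582 + 84.241)/5.9084 = 17.911 mm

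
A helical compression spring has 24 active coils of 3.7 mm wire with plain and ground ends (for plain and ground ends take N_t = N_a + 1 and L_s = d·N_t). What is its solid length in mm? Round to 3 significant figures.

plain and ground ends: N_t = N_a + 1 = 24 + 1 = 25
L_s = d·N_t = 3.7 × 25 = 92.5 mm

92.5 mm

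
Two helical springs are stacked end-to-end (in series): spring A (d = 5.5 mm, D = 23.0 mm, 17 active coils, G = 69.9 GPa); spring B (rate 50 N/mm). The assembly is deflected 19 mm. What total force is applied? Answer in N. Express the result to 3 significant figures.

414 N

k_A = Gd⁴/(8D³N_a) = (69.9×10³)(5.5⁴)/(8·23.0³·17) = 38.655 N/mm
Series: 1/k_eq = 1/38.655 + 1/50 = 0.04587; k_eq = 21.801 N/mm
F = k_eq·δ = 21.801·19 = 414.22 N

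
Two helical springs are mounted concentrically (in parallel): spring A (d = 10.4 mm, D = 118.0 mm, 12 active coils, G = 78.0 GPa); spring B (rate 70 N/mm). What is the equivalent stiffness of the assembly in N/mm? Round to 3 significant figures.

75.8 N/mm

k_A = Gd⁴/(8D³N_a) = (78.0×10³)(10.4⁴)/(8·118.0³·12) = 5.7851 N/mm
Parallel: k_eq = 5.7851 + 70 = 75.785 N/mm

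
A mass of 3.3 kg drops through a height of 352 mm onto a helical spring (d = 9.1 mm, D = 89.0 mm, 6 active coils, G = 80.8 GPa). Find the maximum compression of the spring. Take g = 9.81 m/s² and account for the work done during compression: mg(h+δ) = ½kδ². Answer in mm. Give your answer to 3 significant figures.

k = Gd⁴/(8D³N_a) = (80.8×10³)(9.1⁴)/(8·89.0³·6) = 16.374 N/mm
W = mg = 3.3 × 9.81 = 32.373 N
½kδ² − Wδ − Wh = 0 → δ = (W + √(W² + 2kWh))/k
δ = (32.373 + √(1048 + 373183))/16.374 = (32.373 + 611.74)/16.374 = 39.337 mm

39.3 mm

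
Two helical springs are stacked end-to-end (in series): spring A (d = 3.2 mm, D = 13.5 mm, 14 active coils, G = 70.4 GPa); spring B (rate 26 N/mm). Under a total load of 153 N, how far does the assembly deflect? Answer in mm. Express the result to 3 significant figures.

11.6 mm

k_A = Gd⁴/(8D³N_a) = (70.4×10³)(3.2⁴)/(8·13.5³·14) = 26.789 N/mm
Series: 1/k_eq = 1/26.789 + 1/26 = 0.075791; k_eq = 13.194 N/mm
δ = F/k_eq = 153/13.194 = 11.596 mm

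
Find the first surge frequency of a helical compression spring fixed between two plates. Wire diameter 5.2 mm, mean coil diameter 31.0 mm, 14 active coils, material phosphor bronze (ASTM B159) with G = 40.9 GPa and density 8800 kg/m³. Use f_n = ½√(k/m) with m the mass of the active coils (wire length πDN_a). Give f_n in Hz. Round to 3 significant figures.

93.8 Hz

k = Gd⁴/(8D³N_a) = (40.9×10³)(5.2⁴)/(8·31.0³·14) = 8.9626 N/mm = 8962.6 N/m
Wire length L = πDN_a = π·31.0·14 = 1363.5 mm
m = ρ·(πd²/4)·L = 8800 × 21.237×10⁻⁶ m² × 1.3635 m = 0.25481 kg
f_n = ½√(k/m) = 0.5·√(8962.6/0.25481) = 0.5·√(35173) = 93.773 Hz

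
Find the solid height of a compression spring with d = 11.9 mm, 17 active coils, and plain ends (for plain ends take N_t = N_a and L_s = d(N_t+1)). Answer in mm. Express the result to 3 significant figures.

214 mm

plain ends: N_t = N_a = 17
L_s = d·(N_t+1) = 11.9 × 18 = 214.2 mm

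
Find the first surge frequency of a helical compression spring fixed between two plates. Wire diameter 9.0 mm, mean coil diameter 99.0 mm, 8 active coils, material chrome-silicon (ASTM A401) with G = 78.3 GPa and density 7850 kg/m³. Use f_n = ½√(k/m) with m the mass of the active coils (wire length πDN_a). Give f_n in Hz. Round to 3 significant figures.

k = Gd⁴/(8D³N_a) = (78.3×10³)(9.0⁴)/(8·99.0³·8) = 8.2727 N/mm = 8272.7 N/m
Wire length L = πDN_a = π·99.0·8 = 2488.1 mm
m = ρ·(πd²/4)·L = 7850 × 63.617×10⁻⁶ m² × 2.4881 m = 1.2426 kg
f_n = ½√(k/m) = 0.5·√(8272.7/1.2426) = 0.5·√(6657.7) = 40.797 Hz

40.8 Hz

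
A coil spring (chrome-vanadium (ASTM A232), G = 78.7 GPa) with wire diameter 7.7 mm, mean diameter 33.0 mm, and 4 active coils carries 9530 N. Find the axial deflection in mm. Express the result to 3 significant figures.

k = Gd⁴/(8D³N_a) = (78.7×10³)(7.7⁴)/(8·33.0³·4) = 240.57 N/mm
δ = F/k = 9530 / 240.57 = 39.614 mm

39.6 mm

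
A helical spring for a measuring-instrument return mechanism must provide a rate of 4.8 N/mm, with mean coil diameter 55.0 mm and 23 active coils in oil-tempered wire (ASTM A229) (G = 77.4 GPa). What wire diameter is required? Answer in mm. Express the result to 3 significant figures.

d = (8D³N_a·k / G)^(1/4) = (8·55.0³·23·4.8 / (77.4×10³))^0.25
  = (1898.5)^0.25 = 6.6009 mm

6.60 mm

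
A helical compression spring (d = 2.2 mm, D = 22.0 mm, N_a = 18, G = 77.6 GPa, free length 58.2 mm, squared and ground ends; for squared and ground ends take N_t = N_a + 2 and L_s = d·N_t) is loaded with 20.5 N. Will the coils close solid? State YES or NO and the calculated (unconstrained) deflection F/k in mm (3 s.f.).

k = Gd⁴/(8D³N_a) = (77.6×10³)(2.2⁴)/(8·22.0³·18) = 1.1856 N/mm
N_t = 20; L_s = 2.2·20 = 44 mm; δ_solid = L₀ − L_s = 58.2 − 44 = 14.2 mm
δ = F/k = 20.5/1.1856 = 17.291 mm
δ ≥ δ_solid → spring goes solid

YES, δ = 17.3 mm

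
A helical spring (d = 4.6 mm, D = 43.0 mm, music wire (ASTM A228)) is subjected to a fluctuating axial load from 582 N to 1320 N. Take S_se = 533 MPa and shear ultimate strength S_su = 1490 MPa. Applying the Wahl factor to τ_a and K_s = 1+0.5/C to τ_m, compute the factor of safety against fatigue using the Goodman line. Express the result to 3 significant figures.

C = D/d = 43.0/4.6 = 9.3478; K_W = (4C−1)/(4C−4)+0.615/C = 1.1556; K_s = 1+0.5/C = 1.0535
F_a = (F_max−F_min)/2 = 369 N; F_m = (F_max+F_min)/2 = 951 N
τ_a = K_W·8F_aD/(πd³) = 1.1556 × 415.11 = 479.71 MPa
τ_m = K_s·8F_mD/(πd³) = 1.0535 × 1069.8 = 1127.1 MPa
Goodman: 1/n_f = τ_a/S_se + τ_m/S_su = 479.71/533 + 1127.1/1490 = 0.90003 + 0.75641 = 1.6564
n_f = 1/1.6564 = 0.6037

0.604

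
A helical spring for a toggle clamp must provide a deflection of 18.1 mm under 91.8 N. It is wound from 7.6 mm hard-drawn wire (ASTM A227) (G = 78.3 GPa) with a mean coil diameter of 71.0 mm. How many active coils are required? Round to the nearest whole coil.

Required rate k = F/δ = 91.8/18.1 = 5.0718 N/mm
N_a = Gd⁴/(8D³k) = (78.3×10³ × 7.6⁴)/(8 × 71.0³ × 5.0718)
    = 2.61226e+08 / 1.45221e+07 = 17.99 → 18 coils

18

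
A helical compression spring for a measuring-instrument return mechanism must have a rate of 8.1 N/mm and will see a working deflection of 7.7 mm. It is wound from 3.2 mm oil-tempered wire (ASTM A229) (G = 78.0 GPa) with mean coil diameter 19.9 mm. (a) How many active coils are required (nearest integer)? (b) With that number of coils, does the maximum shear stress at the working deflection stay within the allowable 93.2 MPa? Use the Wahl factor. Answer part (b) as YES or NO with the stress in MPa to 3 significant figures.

N_a = Gd⁴/(8D³k) = (78.0×10³)(3.2⁴)/(8·19.9³·8.1) = 16.02 → N_a = 16
Actual rate k = Gd⁴/(8D³·16) = 8.1082 N/mm
Working load F = kδ = 8.1082·7.7 = 62.433 N
C = 19.9/3.2 = 6.2187; K_W = (4C−1)/(4C−4)+0.615/C = 1.2426
τ_max = K_W·8FD/(πd³) = 1.2426·96.552 = 119.98 MPa
τ_max > 93.2 MPa → exceeds allowable

(a) 16 coils; (b) NO, τ_max = 120 MPa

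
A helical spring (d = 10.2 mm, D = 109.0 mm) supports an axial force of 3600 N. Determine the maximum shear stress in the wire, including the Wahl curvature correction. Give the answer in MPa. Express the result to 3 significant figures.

1070 MPa

Spring index C = D/d = 109.0/10.2 = 10.6863
K_W = (4C−1)/(4C−4) + 0.615/C = 41.745/38.745 + 0.0576 = 1.1350
τ₀ = 8FD/(πd³) = 8·3600·109.0/(π·10.2³) = 3.1392e+06/3333.9 = 941.6 MPa
τ_max = K·τ₀ = 1.1350 × 941.6 = 1068.7 MPa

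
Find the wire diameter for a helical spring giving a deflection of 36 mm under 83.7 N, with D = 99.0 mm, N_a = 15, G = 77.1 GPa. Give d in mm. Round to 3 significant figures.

7.70 mm

Required rate k = F/δ = 83.7/36 = 2.325 N/mm
d = (8D³N_a·k / G)^(1/4) = (8·99.0³·15·2.325 / (77.1×10³))^0.25
  = (3511.2)^0.25 = 7.6978 mm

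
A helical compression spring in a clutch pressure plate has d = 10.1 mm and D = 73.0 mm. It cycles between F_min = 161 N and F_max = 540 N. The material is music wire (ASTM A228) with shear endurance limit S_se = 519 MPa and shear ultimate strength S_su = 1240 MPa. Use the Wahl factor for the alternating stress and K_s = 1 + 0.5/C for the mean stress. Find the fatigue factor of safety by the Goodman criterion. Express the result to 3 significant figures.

7.47

C = D/d = 73.0/10.1 = 7.2277; K_W = (4C−1)/(4C−4)+0.615/C = 1.2055; K_s = 1+0.5/C = 1.0692
F_a = (F_max−F_min)/2 = 189.5 N; F_m = (F_max+F_min)/2 = 350.5 N
τ_a = K_W·8F_aD/(πd³) = 1.2055 × 34.191 = 41.218 MPa
τ_m = K_s·8F_mD/(πd³) = 1.0692 × 63.239 = 67.614 MPa
Goodman: 1/n_f = τ_a/S_se + τ_m/S_su = 41.218/519 + 67.614/1240 = 0.07942 + 0.05453 = 0.13394
n_f = 1/0.13394 = 7.466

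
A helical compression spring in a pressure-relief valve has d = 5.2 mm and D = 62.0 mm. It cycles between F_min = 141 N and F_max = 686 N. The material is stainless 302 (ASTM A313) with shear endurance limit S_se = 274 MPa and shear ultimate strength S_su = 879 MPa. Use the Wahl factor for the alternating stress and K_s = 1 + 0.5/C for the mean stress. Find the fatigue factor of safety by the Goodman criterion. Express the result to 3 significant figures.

0.555

C = D/d = 62.0/5.2 = 11.9231; K_W = (4C−1)/(4C−4)+0.615/C = 1.1202; K_s = 1+0.5/C = 1.0419
F_a = (F_max−F_min)/2 = 272.5 N; F_m = (F_max+F_min)/2 = 413.5 N
τ_a = K_W·8F_aD/(πd³) = 1.1202 × 305.98 = 342.77 MPa
τ_m = K_s·8F_mD/(πd³) = 1.0419 × 464.3 = 483.77 MPa
Goodman: 1/n_f = τ_a/S_se + τ_m/S_su = 342.77/274 + 483.77/879 = 1.25098 + 0.55036 = 1.8013
n_f = 1/1.8013 = 0.5551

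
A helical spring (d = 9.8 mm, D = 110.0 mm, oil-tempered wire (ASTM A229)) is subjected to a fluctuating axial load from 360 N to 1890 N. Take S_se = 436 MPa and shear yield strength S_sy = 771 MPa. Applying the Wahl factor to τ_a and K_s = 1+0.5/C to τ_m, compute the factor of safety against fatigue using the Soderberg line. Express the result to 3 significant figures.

0.959

C = D/d = 110.0/9.8 = 11.2245; K_W = (4C−1)/(4C−4)+0.615/C = 1.1281; K_s = 1+0.5/C = 1.0445
F_a = (F_max−F_min)/2 = 765 N; F_m = (F_max+F_min)/2 = 1125 N
τ_a = K_W·8F_aD/(πd³) = 1.1281 × 227.68 = 256.85 MPa
τ_m = K_s·8F_mD/(πd³) = 1.0445 × 334.82 = 349.73 MPa
Soderberg: 1/n_f = τ_a/S_se + τ_m/S_sy = 256.85/436 + 349.73/771 = 0.58911 + 0.45361 = 1.0427
n_f = 1/1.0427 = 0.959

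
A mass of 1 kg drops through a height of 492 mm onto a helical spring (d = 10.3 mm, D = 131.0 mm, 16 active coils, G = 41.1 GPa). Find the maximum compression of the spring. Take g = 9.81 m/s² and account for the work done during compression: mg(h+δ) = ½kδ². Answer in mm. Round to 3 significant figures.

83.8 mm

k = Gd⁴/(8D³N_a) = (41.1×10³)(10.3⁴)/(8·131.0³·16) = 1.6076 N/mm
W = mg = 1 × 9.81 = 9.81 N
½kδ² − Wδ − Wh = 0 → δ = (W + √(W² + 2kWh))/k
δ = (9.81 + √(96.236 + 15517.8))/1.6076 = (9.81 + 124.96)/1.6076 = 83.833 mm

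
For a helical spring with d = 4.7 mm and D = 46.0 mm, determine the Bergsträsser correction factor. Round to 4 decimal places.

C = D/d = 46.0/4.7 = 9.7872
K_B = (4C+2)/(4C−3) = 41.149/36.149 = 1.1383

1.1383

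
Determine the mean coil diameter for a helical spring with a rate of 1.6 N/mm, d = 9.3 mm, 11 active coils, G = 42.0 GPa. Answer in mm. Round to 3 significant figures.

131 mm

D = (Gd⁴/(8N_a·k))^(1/3) = (42.0×10³·9.3⁴/(8·11·1.6))^(1/3)
  = (2.23141e+06)^(1/3) = 130.6751 mm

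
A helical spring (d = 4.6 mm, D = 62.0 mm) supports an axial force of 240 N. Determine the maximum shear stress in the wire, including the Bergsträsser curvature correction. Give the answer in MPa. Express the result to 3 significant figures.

Spring index C = D/d = 62.0/4.6 = 13.4783
K_B = (4C+2)/(4C−3) = 55.913/50.913 = 1.0982
τ₀ = 8FD/(πd³) = 8·240·62.0/(π·4.6³) = 119040/305.79 = 389.29 MPa
τ_max = K·τ₀ = 1.0982 × 389.29 = 427.52 MPa

428 MPa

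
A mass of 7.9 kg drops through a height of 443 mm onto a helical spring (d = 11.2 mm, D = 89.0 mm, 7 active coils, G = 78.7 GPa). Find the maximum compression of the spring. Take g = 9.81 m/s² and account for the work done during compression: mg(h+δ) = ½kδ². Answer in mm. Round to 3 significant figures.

49.3 mm

k = Gd⁴/(8D³N_a) = (78.7×10³)(11.2⁴)/(8·89.0³·7) = 31.368 N/mm
W = mg = 7.9 × 9.81 = 77.499 N
½kδ² − Wδ − Wh = 0 → δ = (W + √(W² + 2kWh))/k
δ = (77.499 + √(6006.1 + 2.15387e+06))/31.368 = (77.499 + 1469.7)/31.368 = 49.322 mm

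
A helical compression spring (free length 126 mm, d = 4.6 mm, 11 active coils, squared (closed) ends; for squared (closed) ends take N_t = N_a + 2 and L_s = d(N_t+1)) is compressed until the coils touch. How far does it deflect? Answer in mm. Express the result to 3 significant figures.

N_t = 13; L_s = 4.6·14 = 64.4 mm
δ_solid = L₀ − L_s = 126 − 64.4 = 61.6 mm

61.6 mm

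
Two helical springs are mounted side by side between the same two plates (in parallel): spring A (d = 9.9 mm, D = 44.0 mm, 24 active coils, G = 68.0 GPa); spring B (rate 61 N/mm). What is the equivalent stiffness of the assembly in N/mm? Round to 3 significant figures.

k_A = Gd⁴/(8D³N_a) = (68.0×10³)(9.9⁴)/(8·44.0³·24) = 39.938 N/mm
Parallel: k_eq = 39.938 + 61 = 100.94 N/mm

101 N/mm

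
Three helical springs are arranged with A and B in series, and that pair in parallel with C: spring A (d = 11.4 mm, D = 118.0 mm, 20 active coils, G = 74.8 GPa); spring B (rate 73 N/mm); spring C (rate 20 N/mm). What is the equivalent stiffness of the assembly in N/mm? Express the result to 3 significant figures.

24.5 N/mm

k_A = Gd⁴/(8D³N_a) = (74.8×10³)(11.4⁴)/(8·118.0³·20) = 4.8057 N/mm
Springs A,B series: k_AB = 1/(1/4.8057+1/73) = 4.5089 N/mm; parallel with C: k_eq = 4.5089+20 = 24.509 N/mm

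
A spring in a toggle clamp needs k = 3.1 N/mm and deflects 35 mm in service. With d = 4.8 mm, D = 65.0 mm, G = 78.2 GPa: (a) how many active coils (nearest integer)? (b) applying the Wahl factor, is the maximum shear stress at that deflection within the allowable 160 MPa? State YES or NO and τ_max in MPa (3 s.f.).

(a) 6 coils; (b) NO, τ_max = 182 MPa

N_a = Gd⁴/(8D³k) = (78.2×10³)(4.8⁴)/(8·65.0³·3.1) = 6.095 → N_a = 6
Actual rate k = Gd⁴/(8D³·6) = 3.1491 N/mm
Working load F = kδ = 3.1491·35 = 110.22 N
C = 65.0/4.8 = 13.5417; K_W = (4C−1)/(4C−4)+0.615/C = 1.1052
τ_max = K_W·8FD/(πd³) = 1.1052·164.96 = 182.32 MPa
τ_max > 160 MPa → exceeds allowable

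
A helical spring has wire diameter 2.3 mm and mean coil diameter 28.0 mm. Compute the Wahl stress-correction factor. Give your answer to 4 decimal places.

C = D/d = 28.0/2.3 = 12.1739
K_W = (4C−1)/(4C−4) + 0.615/C = 47.696/44.696 + 0.0505 = 1.1176

1.1176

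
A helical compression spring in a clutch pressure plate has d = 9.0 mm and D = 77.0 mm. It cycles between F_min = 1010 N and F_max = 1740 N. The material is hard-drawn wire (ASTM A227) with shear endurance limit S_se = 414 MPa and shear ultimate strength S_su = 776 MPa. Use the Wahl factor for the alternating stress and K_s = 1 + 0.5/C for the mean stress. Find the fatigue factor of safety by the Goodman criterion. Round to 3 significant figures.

C = D/d = 77.0/9.0 = 8.5556; K_W = (4C−1)/(4C−4)+0.615/C = 1.1711; K_s = 1+0.5/C = 1.0584
F_a = (F_max−F_min)/2 = 365 N; F_m = (F_max+F_min)/2 = 1375 N
τ_a = K_W·8F_aD/(πd³) = 1.1711 × 98.174 = 114.98 MPa
τ_m = K_s·8F_mD/(πd³) = 1.0584 × 369.83 = 391.45 MPa
Goodman: 1/n_f = τ_a/S_se + τ_m/S_su = 114.98/414 + 391.45/776 = 0.27772 + 0.50444 = 0.78216
n_f = 1/0.78216 = 1.279

1.28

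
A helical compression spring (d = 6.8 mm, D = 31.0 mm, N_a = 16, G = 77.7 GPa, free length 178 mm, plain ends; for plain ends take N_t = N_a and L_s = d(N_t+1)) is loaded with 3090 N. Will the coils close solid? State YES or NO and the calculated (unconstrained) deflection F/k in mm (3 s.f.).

k = Gd⁴/(8D³N_a) = (77.7×10³)(6.8⁴)/(8·31.0³·16) = 43.567 N/mm
N_t = 16; L_s = 6.8·17 = 115.6 mm; δ_solid = L₀ − L_s = 178 − 115.6 = 62.4 mm
δ = F/k = 3090/43.567 = 70.925 mm
δ ≥ δ_solid → spring goes solid

YES, δ = 70.9 mm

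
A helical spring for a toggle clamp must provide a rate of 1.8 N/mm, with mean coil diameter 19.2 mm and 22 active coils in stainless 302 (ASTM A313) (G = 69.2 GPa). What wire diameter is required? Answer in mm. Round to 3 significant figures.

2.39 mm

d = (8D³N_a·k / G)^(1/4) = (8·19.2³·22·1.8 / (69.2×10³))^0.25
  = (32.403)^0.25 = 2.3859 mm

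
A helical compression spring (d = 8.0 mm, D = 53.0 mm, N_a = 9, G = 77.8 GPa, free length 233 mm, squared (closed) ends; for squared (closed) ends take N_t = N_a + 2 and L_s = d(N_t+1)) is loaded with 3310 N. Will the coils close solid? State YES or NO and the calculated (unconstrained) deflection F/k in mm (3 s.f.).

NO, δ = 111 mm

k = Gd⁴/(8D³N_a) = (77.8×10³)(8.0⁴)/(8·53.0³·9) = 29.729 N/mm
N_t = 11; L_s = 8.0·12 = 96 mm; δ_solid = L₀ − L_s = 233 − 96 = 137 mm
δ = F/k = 3310/29.729 = 111.34 mm
δ < δ_solid → spring does not go solid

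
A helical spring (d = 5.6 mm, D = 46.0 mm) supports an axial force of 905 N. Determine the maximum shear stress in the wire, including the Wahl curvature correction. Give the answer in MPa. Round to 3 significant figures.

712 MPa

Spring index C = D/d = 46.0/5.6 = 8.2143
K_W = (4C−1)/(4C−4) + 0.615/C = 31.857/28.857 + 0.0749 = 1.1788
τ₀ = 8FD/(πd³) = 8·905·46.0/(π·5.6³) = 333040/551.71 = 603.65 MPa
τ_max = K·τ₀ = 1.1788 × 603.65 = 711.6 MPa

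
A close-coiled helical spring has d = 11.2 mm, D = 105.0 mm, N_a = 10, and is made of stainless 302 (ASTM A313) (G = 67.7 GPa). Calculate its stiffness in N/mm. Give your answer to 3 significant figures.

k = Gd⁴/(8D³N_a) = (67.7×10³ × 11.2⁴) / (8 × 105.0³ × 10)
  = 1.06527e+09 / 9.261e+07 = 11.503 N/mm

11.5 N/mm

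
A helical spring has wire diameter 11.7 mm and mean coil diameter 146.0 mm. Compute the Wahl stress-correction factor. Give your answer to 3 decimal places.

1.115

C = D/d = 146.0/11.7 = 12.4786
K_W = (4C−1)/(4C−4) + 0.615/C = 48.915/45.915 + 0.0493 = 1.1146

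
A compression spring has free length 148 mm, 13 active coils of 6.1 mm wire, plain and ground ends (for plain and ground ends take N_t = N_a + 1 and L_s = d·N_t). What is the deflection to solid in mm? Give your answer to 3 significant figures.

N_t = 14; L_s = 6.1·14 = 85.4 mm
δ_solid = L₀ − L_s = 148 − 85.4 = 62.6 mm

62.6 mm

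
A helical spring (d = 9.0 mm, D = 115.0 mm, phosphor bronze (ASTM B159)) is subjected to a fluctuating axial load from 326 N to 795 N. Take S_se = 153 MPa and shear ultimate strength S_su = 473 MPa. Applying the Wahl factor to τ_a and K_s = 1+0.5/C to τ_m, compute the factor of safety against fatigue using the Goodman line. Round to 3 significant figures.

0.848

C = D/d = 115.0/9.0 = 12.7778; K_W = (4C−1)/(4C−4)+0.615/C = 1.1118; K_s = 1+0.5/C = 1.0391
F_a = (F_max−F_min)/2 = 234.5 N; F_m = (F_max+F_min)/2 = 560.5 N
τ_a = K_W·8F_aD/(πd³) = 1.1118 × 94.201 = 104.73 MPa
τ_m = K_s·8F_mD/(πd³) = 1.0391 × 225.16 = 233.97 MPa
Goodman: 1/n_f = τ_a/S_se + τ_m/S_su = 104.73/153 + 233.97/473 = 0.68453 + 0.49465 = 1.1792
n_f = 1/1.1792 = 0.848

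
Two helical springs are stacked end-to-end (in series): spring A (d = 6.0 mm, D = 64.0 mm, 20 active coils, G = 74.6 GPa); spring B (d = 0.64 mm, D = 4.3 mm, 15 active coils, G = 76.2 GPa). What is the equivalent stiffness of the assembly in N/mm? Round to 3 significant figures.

k_A = Gd⁴/(8D³N_a) = (74.6×10³)(6.0⁴)/(8·64.0³·20) = 2.3051 N/mm
k_B = Gd⁴/(8D³N_a) = (76.2×10³)(0.64⁴)/(8·4.3³·15) = 1.3399 N/mm
Series: 1/k_eq = 1/2.3051 + 1/1.3399 = 1.1801; k_eq = 0.84737 N/mm

0.847 N/mm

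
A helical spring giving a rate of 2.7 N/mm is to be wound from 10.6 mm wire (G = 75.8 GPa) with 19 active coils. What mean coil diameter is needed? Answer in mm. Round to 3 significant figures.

D = (Gd⁴/(8N_a·k))^(1/3) = (75.8×10³·10.6⁴/(8·19·2.7))^(1/3)
  = (2.33177e+06)^(1/3) = 132.6056 mm

133 mm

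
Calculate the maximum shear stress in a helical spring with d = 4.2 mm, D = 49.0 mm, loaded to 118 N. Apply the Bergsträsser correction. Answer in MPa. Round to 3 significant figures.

Spring index C = D/d = 49.0/4.2 = 11.6667
K_B = (4C+2)/(4C−3) = 48.667/43.667 = 1.1145
τ₀ = 8FD/(πd³) = 8·118·49.0/(π·4.2³) = 46256/232.75 = 198.73 MPa
τ_max = K·τ₀ = 1.1145 × 198.73 = 221.49 MPa

221 MPa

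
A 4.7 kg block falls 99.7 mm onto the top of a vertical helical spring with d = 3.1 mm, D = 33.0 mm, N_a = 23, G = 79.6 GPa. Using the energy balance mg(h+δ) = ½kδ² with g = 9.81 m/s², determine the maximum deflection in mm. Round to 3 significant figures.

k = Gd⁴/(8D³N_a) = (79.6×10³)(3.1⁴)/(8·33.0³·23) = 1.1117 N/mm
W = mg = 4.7 × 9.81 = 46.107 N
½kδ² − Wδ − Wh = 0 → δ = (W + √(W² + 2kWh))/k
δ = (46.107 + √(2125.9 + 10221))/1.1117 = (46.107 + 111.12)/1.1117 = 141.42 mm

141 mm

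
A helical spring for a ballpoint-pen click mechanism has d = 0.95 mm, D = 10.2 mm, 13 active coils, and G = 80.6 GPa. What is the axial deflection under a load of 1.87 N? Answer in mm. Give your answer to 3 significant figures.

3.14 mm

k = Gd⁴/(8D³N_a) = (80.6×10³)(0.95⁴)/(8·10.2³·13) = 0.59483 N/mm
δ = F/k = 1.87 / 0.59483 = 3.1437 mm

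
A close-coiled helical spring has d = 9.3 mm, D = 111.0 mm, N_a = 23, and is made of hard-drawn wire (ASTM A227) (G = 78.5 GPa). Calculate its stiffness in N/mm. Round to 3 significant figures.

2.33 N/mm

k = Gd⁴/(8D³N_a) = (78.5×10³ × 9.3⁴) / (8 × 111.0³ × 23)
  = 5.87221e+08 / 2.51644e+08 = 2.3335 N/mm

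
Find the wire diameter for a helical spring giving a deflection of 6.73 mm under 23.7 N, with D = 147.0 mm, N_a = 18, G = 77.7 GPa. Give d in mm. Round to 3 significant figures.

Required rate k = F/δ = 23.7/6.73 = 3.5215 N/mm
d = (8D³N_a·k / G)^(1/4) = (8·147.0³·18·3.5215 / (77.7×10³))^0.25
  = (20731)^0.25 = 11.9993 mm

12.0 mm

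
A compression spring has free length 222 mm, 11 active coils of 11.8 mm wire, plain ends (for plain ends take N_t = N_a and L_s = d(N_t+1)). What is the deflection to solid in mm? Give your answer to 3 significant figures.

N_t = 11; L_s = 11.8·12 = 141.6 mm
δ_solid = L₀ − L_s = 222 − 141.6 = 80.4 mm

80.4 mm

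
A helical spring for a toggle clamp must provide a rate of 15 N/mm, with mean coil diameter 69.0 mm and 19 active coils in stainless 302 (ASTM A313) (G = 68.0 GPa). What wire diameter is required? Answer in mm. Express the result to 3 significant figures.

10.2 mm

d = (8D³N_a·k / G)^(1/4) = (8·69.0³·19·15 / (68.0×10³))^0.25
  = (11015)^0.25 = 10.2446 mm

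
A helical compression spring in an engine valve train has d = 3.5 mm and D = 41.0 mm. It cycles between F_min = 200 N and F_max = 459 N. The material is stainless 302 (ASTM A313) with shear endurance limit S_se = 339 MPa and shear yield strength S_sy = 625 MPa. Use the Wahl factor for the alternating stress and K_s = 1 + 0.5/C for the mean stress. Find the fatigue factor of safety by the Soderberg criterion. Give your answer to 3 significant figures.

0.420

C = D/d = 41.0/3.5 = 11.7143; K_W = (4C−1)/(4C−4)+0.615/C = 1.1225; K_s = 1+0.5/C = 1.0427
F_a = (F_max−F_min)/2 = 129.5 N; F_m = (F_max+F_min)/2 = 329.5 N
τ_a = K_W·8F_aD/(πd³) = 1.1225 × 315.35 = 353.98 MPa
τ_m = K_s·8F_mD/(πd³) = 1.0427 × 802.37 = 836.62 MPa
Soderberg: 1/n_f = τ_a/S_se + τ_m/S_sy = 353.98/339 + 836.62/625 = 1.04418 + 1.33859 = 2.3828
n_f = 1/2.3828 = 0.4197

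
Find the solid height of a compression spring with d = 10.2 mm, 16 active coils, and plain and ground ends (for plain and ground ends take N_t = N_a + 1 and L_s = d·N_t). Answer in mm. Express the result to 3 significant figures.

plain and ground ends: N_t = N_a + 1 = 16 + 1 = 17
L_s = d·N_t = 10.2 × 17 = 173.4 mm

173 mm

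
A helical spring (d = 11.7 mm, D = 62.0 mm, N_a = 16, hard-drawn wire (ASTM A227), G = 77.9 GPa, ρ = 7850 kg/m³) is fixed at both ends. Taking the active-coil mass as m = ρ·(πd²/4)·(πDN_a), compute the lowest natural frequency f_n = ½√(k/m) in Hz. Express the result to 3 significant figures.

k = Gd⁴/(8D³N_a) = (77.9×10³)(11.7⁴)/(8·62.0³·16) = 47.852 N/mm = 47852 N/m
Wire length L = πDN_a = π·62.0·16 = 3116.5 mm
m = ρ·(πd²/4)·L = 7850 × 107.51×10⁻⁶ m² × 3.1165 m = 2.6302 kg
f_n = ½√(k/m) = 0.5·√(47852/2.6302) = 0.5·√(18193) = 67.441 Hz

67.4 Hz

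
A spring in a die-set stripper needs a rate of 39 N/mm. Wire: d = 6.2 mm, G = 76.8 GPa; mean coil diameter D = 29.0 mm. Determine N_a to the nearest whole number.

15

N_a = Gd⁴/(8D³k) = (76.8×10³ × 6.2⁴)/(8 × 29.0³ × 39)
    = 1.13482e+08 / 7.60937e+06 = 14.91 → 15 coils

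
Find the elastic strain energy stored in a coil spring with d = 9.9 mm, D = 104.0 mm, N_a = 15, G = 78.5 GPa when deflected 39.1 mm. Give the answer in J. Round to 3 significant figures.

k = Gd⁴/(8D³N_a) = (78.5×10³)(9.9⁴)/(8·104.0³·15) = 5.5864 N/mm
U = ½kδ² = 0.5 × 5.5864 × 39.1² = 4270.2 N·mm = 4.2702 J

4.27 J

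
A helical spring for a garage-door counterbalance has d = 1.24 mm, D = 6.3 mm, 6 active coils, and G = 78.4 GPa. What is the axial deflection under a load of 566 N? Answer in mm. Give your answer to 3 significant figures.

k = Gd⁴/(8D³N_a) = (78.4×10³)(1.24⁴)/(8·6.3³·6) = 15.443 N/mm
δ = F/k = 566 / 15.443 = 36.65 mm

36.7 mm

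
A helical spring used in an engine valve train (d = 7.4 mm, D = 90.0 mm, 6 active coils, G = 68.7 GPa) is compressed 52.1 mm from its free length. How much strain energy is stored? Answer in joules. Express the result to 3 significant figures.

7.99 J

k = Gd⁴/(8D³N_a) = (68.7×10³)(7.4⁴)/(8·90.0³·6) = 5.8873 N/mm
U = ½kδ² = 0.5 × 5.8873 × 52.1² = 7990.2 N·mm = 7.9902 J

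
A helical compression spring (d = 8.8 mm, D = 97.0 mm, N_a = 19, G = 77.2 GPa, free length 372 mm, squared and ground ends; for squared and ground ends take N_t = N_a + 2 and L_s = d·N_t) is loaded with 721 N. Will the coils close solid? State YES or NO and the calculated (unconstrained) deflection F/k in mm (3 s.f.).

k = Gd⁴/(8D³N_a) = (77.2×10³)(8.8⁴)/(8·97.0³·19) = 3.3373 N/mm
N_t = 21; L_s = 8.8·21 = 184.8 mm; δ_solid = L₀ − L_s = 372 − 184.8 = 187.2 mm
δ = F/k = 721/3.3373 = 216.05 mm
δ ≥ δ_solid → spring goes solid

YES, δ = 216 mm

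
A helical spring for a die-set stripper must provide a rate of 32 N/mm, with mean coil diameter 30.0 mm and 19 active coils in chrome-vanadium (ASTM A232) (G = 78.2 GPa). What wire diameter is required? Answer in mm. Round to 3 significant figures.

d = (8D³N_a·k / G)^(1/4) = (8·30.0³·19·32 / (78.2×10³))^0.25
  = (1679.4)^0.25 = 6.4016 mm

6.40 mm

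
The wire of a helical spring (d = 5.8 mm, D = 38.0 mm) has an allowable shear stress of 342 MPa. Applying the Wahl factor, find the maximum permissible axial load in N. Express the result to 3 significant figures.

561 N

C = D/d = 38.0/5.8 = 6.5517
K_W = (4C−1)/(4C−4) + 0.615/C = 25.207/22.207 + 0.0939 = 1.2290
τ_max = K·8FD/(πd³) → F_max = τ_allow·πd³/(8DK)
F_max = 342·π·5.8³/(8·38.0·1.2290) = 2.0963e+05/373.6 = 561.11 N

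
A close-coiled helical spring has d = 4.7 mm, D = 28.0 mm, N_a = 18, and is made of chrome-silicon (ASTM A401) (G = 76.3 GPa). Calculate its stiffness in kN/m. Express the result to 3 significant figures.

k = Gd⁴/(8D³N_a) = (76.3×10³ × 4.7⁴) / (8 × 28.0³ × 18)
  = 3.7232e+07 / 3.16109e+06 = 11.778 N/mm

11.8 kN/m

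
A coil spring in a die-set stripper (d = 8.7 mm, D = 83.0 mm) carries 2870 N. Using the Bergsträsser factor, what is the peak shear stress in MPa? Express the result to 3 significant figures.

Spring index C = D/d = 83.0/8.7 = 9.5402
K_B = (4C+2)/(4C−3) = 40.161/35.161 = 1.1422
τ₀ = 8FD/(πd³) = 8·2870·83.0/(π·8.7³) = 1.90568e+06/2068.7 = 921.18 MPa
τ_max = K·τ₀ = 1.1422 × 921.18 = 1052.2 MPa

1050 MPa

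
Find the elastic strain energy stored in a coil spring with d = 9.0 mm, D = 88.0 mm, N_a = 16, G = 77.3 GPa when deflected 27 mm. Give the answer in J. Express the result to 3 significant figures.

2.12 J

k = Gd⁴/(8D³N_a) = (77.3×10³)(9.0⁴)/(8·88.0³·16) = 5.8142 N/mm
U = ½kδ² = 0.5 × 5.8142 × 27² = 2119.3 N·mm = 2.1193 J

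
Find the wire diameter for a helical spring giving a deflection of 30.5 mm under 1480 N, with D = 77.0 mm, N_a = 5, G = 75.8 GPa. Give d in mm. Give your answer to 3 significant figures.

Required rate k = F/δ = 1480/30.5 = 48.525 N/mm
d = (8D³N_a·k / G)^(1/4) = (8·77.0³·5·48.525 / (75.8×10³))^0.25
  = (11690)^0.25 = 10.3982 mm

10.4 mm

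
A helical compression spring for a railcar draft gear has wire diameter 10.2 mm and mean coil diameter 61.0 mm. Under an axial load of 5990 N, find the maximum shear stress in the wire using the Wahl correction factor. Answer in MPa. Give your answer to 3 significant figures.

1100 MPa

Spring index C = D/d = 61.0/10.2 = 5.9804
K_W = (4C−1)/(4C−4) + 0.615/C = 22.922/19.922 + 0.1028 = 1.2534
τ₀ = 8FD/(πd³) = 8·5990·61.0/(π·10.2³) = 2.92312e+06/3333.9 = 876.79 MPa
τ_max = K·τ₀ = 1.2534 × 876.79 = 1099 MPa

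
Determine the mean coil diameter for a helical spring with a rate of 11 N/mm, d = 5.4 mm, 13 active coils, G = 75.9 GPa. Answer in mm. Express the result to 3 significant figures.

D = (Gd⁴/(8N_a·k))^(1/3) = (75.9×10³·5.4⁴/(8·13·11))^(1/3)
  = (56414.5)^(1/3) = 38.3528 mm

38.4 mm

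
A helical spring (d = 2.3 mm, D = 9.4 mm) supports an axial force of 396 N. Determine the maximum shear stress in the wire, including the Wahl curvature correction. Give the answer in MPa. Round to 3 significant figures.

1090 MPa

Spring index C = D/d = 9.4/2.3 = 4.0870
K_W = (4C−1)/(4C−4) + 0.615/C = 15.348/12.348 + 0.1505 = 1.3934
τ₀ = 8FD/(πd³) = 8·396·9.4/(π·2.3³) = 29779.2/38.224 = 779.08 MPa
τ_max = K·τ₀ = 1.3934 × 779.08 = 1085.6 MPa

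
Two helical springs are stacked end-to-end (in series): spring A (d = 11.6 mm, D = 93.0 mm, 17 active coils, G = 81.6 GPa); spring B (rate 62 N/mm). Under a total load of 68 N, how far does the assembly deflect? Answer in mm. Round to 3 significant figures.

6.13 mm

k_A = Gd⁴/(8D³N_a) = (81.6×10³)(11.6⁴)/(8·93.0³·17) = 13.506 N/mm
Series: 1/k_eq = 1/13.506 + 1/62 = 0.090169; k_eq = 11.09 N/mm
δ = F/k_eq = 68/11.09 = 6.1315 mm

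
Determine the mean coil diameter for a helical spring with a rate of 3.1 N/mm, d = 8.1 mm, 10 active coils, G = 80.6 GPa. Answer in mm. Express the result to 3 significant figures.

112 mm

D = (Gd⁴/(8N_a·k))^(1/3) = (80.6×10³·8.1⁴/(8·10·3.1))^(1/3)
  = (1.39902e+06)^(1/3) = 111.8427 mm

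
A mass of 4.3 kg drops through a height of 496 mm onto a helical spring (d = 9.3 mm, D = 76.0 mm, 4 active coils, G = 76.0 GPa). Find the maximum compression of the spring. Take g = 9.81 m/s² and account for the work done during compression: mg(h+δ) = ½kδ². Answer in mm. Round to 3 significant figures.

33.2 mm

k = Gd⁴/(8D³N_a) = (76.0×10³)(9.3⁴)/(8·76.0³·4) = 40.472 N/mm
W = mg = 4.3 × 9.81 = 42.183 N
½kδ² − Wδ − Wh = 0 → δ = (W + √(W² + 2kWh))/k
δ = (42.183 + √(1779.4 + 1.69357e+06))/40.472 = (42.183 + 1302.1)/40.472 = 33.214 mm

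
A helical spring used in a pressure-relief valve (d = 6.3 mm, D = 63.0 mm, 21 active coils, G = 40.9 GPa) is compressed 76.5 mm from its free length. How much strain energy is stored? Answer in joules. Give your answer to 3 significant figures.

k = Gd⁴/(8D³N_a) = (40.9×10³)(6.3⁴)/(8·63.0³·21) = 1.5337 N/mm
U = ½kδ² = 0.5 × 1.5337 × 76.5² = 4487.9 N·mm = 4.4879 J

4.49 J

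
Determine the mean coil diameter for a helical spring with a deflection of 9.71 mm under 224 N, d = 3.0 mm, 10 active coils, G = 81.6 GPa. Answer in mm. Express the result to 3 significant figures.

15.3 mm

Required rate k = F/δ = 224/9.71 = 23.069 N/mm
D = (Gd⁴/(8N_a·k))^(1/3) = (81.6×10³·3.0⁴/(8·10·23.069))^(1/3)
  = (3581.43)^(1/3) = 15.2998 mm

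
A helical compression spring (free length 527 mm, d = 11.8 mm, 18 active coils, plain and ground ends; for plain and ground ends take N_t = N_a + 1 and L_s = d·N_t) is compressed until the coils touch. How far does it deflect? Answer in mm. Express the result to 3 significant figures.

N_t = 19; L_s = 11.8·19 = 224.2 mm
δ_solid = L₀ − L_s = 527 − 224.2 = 302.8 mm

303 mm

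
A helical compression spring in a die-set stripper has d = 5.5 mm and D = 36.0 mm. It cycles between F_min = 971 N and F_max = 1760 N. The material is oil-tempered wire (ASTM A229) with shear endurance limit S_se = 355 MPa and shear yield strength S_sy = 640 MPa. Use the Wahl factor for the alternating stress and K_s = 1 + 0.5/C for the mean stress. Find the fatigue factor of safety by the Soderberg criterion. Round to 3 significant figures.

0.496

C = D/d = 36.0/5.5 = 6.5455; K_W = (4C−1)/(4C−4)+0.615/C = 1.2292; K_s = 1+0.5/C = 1.0764
F_a = (F_max−F_min)/2 = 394.5 N; F_m = (F_max+F_min)/2 = 1365.5 N
τ_a = K_W·8F_aD/(πd³) = 1.2292 × 217.37 = 267.19 MPa
τ_m = K_s·8F_mD/(πd³) = 1.0764 × 752.4 = 809.87 MPa
Soderberg: 1/n_f = τ_a/S_se + τ_m/S_sy = 267.19/355 + 809.87/640 = 0.75266 + 1.26542 = 2.0181
n_f = 1/2.0181 = 0.4955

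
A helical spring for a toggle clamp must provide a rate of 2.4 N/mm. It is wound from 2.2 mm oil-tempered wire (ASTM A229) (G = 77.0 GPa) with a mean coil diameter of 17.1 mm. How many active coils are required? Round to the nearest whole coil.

19

N_a = Gd⁴/(8D³k) = (77.0×10³ × 2.2⁴)/(8 × 17.1³ × 2.4)
    = 1.80377e+06 / 96004.1 = 18.79 → 19 coils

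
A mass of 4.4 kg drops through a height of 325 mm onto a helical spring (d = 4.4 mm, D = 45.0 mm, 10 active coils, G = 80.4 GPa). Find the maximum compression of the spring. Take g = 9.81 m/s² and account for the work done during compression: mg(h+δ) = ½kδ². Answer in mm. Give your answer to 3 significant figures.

93.5 mm

k = Gd⁴/(8D³N_a) = (80.4×10³)(4.4⁴)/(8·45.0³·10) = 4.1337 N/mm
W = mg = 4.4 × 9.81 = 43.164 N
½kδ² − Wδ − Wh = 0 → δ = (W + √(W² + 2kWh))/k
δ = (43.164 + √(1863.1 + 115978))/4.1337 = (43.164 + 343.28)/4.1337 = 93.486 mm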